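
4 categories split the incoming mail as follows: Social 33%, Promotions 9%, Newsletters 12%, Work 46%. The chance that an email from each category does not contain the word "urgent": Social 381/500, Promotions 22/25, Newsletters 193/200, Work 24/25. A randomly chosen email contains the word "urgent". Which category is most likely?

Taking complements, P(urgent-flag | each) = Social 0.238, Promotions 0.12, Newsletters 0.035, Work 0.04.
Unnormalized posteriors (prior × likelihood):
  Social: 0.33 × 0.238 = 0.07854
  Promotions: 0.09 × 0.12 = 0.0108
  Newsletters: 0.12 × 0.035 = 0.0042
  Work: 0.46 × 0.04 = 0.0184
Sum = 0.11194.
Largest term belongs to Social, so Social is most probable.

Social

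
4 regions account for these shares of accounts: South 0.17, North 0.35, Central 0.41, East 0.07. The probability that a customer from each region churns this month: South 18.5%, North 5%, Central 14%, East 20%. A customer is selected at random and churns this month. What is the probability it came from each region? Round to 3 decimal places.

South 0.261, North 0.145, Central 0.477, East 0.116

Compute prior × likelihood for every hypothesis:
  South: 0.17 × 0.185 = 0.03145
  North: 0.35 × 0.05 = 0.0175
  Central: 0.41 × 0.14 = 0.0574
  East: 0.07 × 0.2 = 0.014
Total = 0.12035.
P(South | churn) = 0.03145/0.12035 ≈ 0.261
P(North | churn) = 0.0175/0.12035 ≈ 0.145
P(Central | churn) = 0.0574/0.12035 ≈ 0.477
P(East | churn) = 0.014/0.12035 ≈ 0.116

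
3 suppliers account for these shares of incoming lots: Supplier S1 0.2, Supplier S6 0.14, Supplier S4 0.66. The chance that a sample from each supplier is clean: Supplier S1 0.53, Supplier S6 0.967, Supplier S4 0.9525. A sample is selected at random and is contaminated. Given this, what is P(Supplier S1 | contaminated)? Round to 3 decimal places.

Taking complements, P(contaminated | each) = Supplier S1 0.47, Supplier S6 0.033, Supplier S4 0.0475.
Compute prior × likelihood for every hypothesis:
  Supplier S1: 0.2 × 0.47 = 0.094
  Supplier S6: 0.14 × 0.033 = 0.00462
  Supplier S4: 0.66 × 0.0475 = 0.03135
Total = 0.12997.
P(Supplier S1 | evidence) = 0.094 / 0.12997 ≈ 0.723.

0.723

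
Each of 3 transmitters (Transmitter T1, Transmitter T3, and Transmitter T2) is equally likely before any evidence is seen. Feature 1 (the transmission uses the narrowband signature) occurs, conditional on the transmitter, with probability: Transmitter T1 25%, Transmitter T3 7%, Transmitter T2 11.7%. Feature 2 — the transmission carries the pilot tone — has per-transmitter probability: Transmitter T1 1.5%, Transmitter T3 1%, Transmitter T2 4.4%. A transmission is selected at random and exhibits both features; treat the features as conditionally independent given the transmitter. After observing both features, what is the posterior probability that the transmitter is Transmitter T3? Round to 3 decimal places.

0.073

Since the prior is uniform, the posterior is proportional to the likelihood:
  Transmitter T1: 0.25 × 0.015 = 0.00375
  Transmitter T3: 0.07 × 0.01 = 0.0007
  Transmitter T2: 0.117 × 0.044 = 0.005148
Normalizing constant = 0.009598.
P(Transmitter T3 | evidence) = 0.0007 / 0.009598 ≈ 0.073.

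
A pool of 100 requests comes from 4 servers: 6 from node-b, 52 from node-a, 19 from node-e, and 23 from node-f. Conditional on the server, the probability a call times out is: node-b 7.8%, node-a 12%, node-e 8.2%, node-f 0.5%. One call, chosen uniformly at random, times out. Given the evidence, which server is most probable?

By Bayes' rule, posterior ∝ prior × likelihood:
  node-b: 0.06 × 0.078 = 0.00468
  node-a: 0.52 × 0.12 = 0.0624
  node-e: 0.19 × 0.082 = 0.01558
  node-f: 0.23 × 0.005 = 0.00115
Normalizing constant = 0.08381.
Largest term belongs to node-a, so node-a is most probable.

node-a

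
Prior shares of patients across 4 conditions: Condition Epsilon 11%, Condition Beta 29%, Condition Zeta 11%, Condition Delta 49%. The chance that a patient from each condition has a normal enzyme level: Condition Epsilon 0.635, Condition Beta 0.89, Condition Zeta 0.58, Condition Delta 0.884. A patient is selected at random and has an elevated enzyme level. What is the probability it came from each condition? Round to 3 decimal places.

Condition Epsilon 0.229, Condition Beta 0.182, Condition Zeta 0.264, Condition Delta 0.325

Taking complements, P(elevated | each) = Condition Epsilon 0.365, Condition Beta 0.11, Condition Zeta 0.42, Condition Delta 0.116.
By Bayes' rule, posterior ∝ prior × likelihood:
  Condition Epsilon: 0.11 × 0.365 = 0.04015
  Condition Beta: 0.29 × 0.11 = 0.0319
  Condition Zeta: 0.11 × 0.42 = 0.0462
  Condition Delta: 0.49 × 0.116 = 0.05684
Normalizing constant = 0.17509.
P(Condition Epsilon | elevated) = 0.04015/0.17509 ≈ 0.229
P(Condition Beta | elevated) = 0.0319/0.17509 ≈ 0.182
P(Condition Zeta | elevated) = 0.0462/0.17509 ≈ 0.264
P(Condition Delta | elevated) = 0.05684/0.17509 ≈ 0.325
(Check: 0.229+0.182+0.264+0.325 = 1.000.)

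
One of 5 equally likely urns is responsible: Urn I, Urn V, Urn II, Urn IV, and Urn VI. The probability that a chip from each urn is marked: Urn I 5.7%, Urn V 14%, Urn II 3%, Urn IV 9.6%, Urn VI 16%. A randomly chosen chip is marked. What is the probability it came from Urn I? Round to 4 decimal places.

Since the prior is uniform, the posterior is proportional to the likelihood:
  Urn I: 0.057
  Urn V: 0.14
  Urn II: 0.03
  Urn IV: 0.096
  Urn VI: 0.16
Total = 0.483.
P(Urn I | evidence) = 0.057 / 0.483 ≈ 0.1180.

0.1180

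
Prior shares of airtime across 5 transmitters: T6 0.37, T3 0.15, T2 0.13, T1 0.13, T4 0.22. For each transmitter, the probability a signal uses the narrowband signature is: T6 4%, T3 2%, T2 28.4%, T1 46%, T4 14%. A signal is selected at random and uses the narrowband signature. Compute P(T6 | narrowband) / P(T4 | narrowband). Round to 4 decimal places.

Compute prior × likelihood for every hypothesis:
  T6: 0.37 × 0.04 = 0.0148
  T3: 0.15 × 0.02 = 0.003
  T2: 0.13 × 0.284 = 0.03692
  T1: 0.13 × 0.46 = 0.0598
  T4: 0.22 × 0.14 = 0.0308
Total = 0.14532.
The ratio is 0.0148 / 0.0308 (the normalizer cancels) = 0.4805.

0.4805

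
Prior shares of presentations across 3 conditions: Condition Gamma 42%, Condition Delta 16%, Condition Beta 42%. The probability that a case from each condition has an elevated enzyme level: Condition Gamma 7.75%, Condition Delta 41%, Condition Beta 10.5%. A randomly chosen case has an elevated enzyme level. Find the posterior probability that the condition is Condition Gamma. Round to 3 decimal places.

Unnormalized posteriors (prior × likelihood):
  Condition Gamma: 0.42 × 0.0775 = 0.03255
  Condition Delta: 0.16 × 0.41 = 0.0656
  Condition Beta: 0.42 × 0.105 = 0.0441
Sum = 0.14225.
P(Condition Gamma | evidence) = 0.03255 / 0.14225 ≈ 0.229.

0.229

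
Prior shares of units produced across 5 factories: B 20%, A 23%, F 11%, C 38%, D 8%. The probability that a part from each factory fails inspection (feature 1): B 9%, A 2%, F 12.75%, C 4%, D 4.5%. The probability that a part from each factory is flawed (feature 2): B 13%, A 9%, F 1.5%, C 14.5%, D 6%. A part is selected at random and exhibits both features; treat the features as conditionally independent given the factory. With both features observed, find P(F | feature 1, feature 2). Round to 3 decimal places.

Compute prior × likelihood for every hypothesis:
  B: 0.2 × 0.09 × 0.13 = 0.00234
  A: 0.23 × 0.02 × 0.09 = 0.000414
  F: 0.11 × 0.1275 × 0.015 = 0.000210375
  C: 0.38 × 0.04 × 0.145 = 0.002204
  D: 0.08 × 0.045 × 0.06 = 0.000216
Sum = 0.005384375.
P(F | evidence) = 0.000210375 / 0.005384375 ≈ 0.039.

0.039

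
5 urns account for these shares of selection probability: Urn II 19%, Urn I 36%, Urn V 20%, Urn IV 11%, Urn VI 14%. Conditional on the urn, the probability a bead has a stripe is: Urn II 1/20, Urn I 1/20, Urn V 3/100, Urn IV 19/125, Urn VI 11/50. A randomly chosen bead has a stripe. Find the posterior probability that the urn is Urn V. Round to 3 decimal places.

0.074

Unnormalized posteriors (prior × likelihood):
  Urn II: 0.19 × 0.05 = 0.0095
  Urn I: 0.36 × 0.05 = 0.018
  Urn V: 0.2 × 0.03 = 0.006
  Urn IV: 0.11 × 0.152 = 0.01672
  Urn VI: 0.14 × 0.22 = 0.0308
Total = 0.08102.
P(Urn V | evidence) = 0.006 / 0.08102 ≈ 0.074.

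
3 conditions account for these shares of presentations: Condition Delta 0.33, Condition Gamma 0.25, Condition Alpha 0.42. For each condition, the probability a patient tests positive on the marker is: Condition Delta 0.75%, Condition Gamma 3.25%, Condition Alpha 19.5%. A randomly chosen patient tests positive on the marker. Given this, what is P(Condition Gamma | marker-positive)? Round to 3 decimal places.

0.088

Unnormalized posteriors (prior × likelihood):
  Condition Delta: 0.33 × 0.0075 = 0.002475
  Condition Gamma: 0.25 × 0.0325 = 0.008125
  Condition Alpha: 0.42 × 0.195 = 0.0819
Normalizing constant = 0.0925.
P(Condition Gamma | evidence) = 0.008125 / 0.0925 ≈ 0.088.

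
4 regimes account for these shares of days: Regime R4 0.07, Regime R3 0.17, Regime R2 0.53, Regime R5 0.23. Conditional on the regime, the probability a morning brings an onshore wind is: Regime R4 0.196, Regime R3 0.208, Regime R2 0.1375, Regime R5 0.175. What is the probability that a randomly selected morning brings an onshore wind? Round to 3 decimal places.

Unnormalized posteriors (prior × likelihood):
  Regime R4: 0.07 × 0.196 = 0.01372
  Regime R3: 0.17 × 0.208 = 0.03536
  Regime R2: 0.53 × 0.1375 = 0.072875
  Regime R5: 0.23 × 0.175 = 0.04025
P(onshore) = 0.01372 + 0.03536 + 0.072875 + 0.04025 = 0.162205 → 0.162.

0.162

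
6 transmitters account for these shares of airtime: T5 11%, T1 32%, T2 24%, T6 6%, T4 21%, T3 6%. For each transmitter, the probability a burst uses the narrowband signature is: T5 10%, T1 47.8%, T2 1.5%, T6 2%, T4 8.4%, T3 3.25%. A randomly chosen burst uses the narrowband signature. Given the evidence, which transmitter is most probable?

By Bayes' rule, posterior ∝ prior × likelihood:
  T5: 0.11 × 0.1 = 0.011
  T1: 0.32 × 0.478 = 0.15296
  T2: 0.24 × 0.015 = 0.0036
  T6: 0.06 × 0.02 = 0.0012
  T4: 0.21 × 0.084 = 0.01764
  T3: 0.06 × 0.0325 = 0.00195
Total = 0.18835.
Largest term belongs to T1, so T1 is most probable.

T1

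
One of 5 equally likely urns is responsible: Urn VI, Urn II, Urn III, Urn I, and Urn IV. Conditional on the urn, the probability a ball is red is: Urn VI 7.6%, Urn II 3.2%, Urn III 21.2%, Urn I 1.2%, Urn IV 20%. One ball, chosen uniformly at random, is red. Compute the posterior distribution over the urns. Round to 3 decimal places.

With a uniform prior (1/5 each), posterior ∝ likelihood:
  Urn VI: 0.076
  Urn II: 0.032
  Urn III: 0.212
  Urn I: 0.012
  Urn IV: 0.2
Total = 0.532.
P(Urn VI | red) = 0.076/0.532 ≈ 0.143
P(Urn II | red) = 0.032/0.532 ≈ 0.060
P(Urn III | red) = 0.212/0.532 ≈ 0.398
P(Urn I | red) = 0.012/0.532 ≈ 0.023
P(Urn IV | red) = 0.2/0.532 ≈ 0.376

Urn VI 0.143, Urn II 0.060, Urn III 0.398, Urn I 0.023, Urn IV 0.376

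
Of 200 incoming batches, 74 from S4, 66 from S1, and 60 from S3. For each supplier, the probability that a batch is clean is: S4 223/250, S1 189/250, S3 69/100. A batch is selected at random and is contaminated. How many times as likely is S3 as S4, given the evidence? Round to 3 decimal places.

2.327

Taking complements, P(contaminated | each) = S4 0.108, S1 0.244, S3 0.31.
Compute prior × likelihood for every hypothesis:
  S4: 0.37 × 0.108 = 0.03996
  S1: 0.33 × 0.244 = 0.08052
  S3: 0.3 × 0.31 = 0.093
Normalizing constant = 0.21348.
The ratio is 0.093 / 0.03996 (the normalizer cancels) = 2.327.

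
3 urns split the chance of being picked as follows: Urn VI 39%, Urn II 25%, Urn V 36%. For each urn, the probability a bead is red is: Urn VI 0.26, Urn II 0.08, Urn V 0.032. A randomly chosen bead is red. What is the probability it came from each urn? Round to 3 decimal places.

Urn VI 0.763, Urn II 0.150, Urn V 0.087

Unnormalized posteriors (prior × likelihood):
  Urn VI: 0.39 × 0.26 = 0.1014
  Urn II: 0.25 × 0.08 = 0.02
  Urn V: 0.36 × 0.032 = 0.01152
Total = 0.13292.
P(Urn VI | red) = 0.1014/0.13292 ≈ 0.763
P(Urn II | red) = 0.02/0.13292 ≈ 0.150
P(Urn V | red) = 0.01152/0.13292 ≈ 0.087
(Check: 0.763+0.150+0.087 = 1.000.)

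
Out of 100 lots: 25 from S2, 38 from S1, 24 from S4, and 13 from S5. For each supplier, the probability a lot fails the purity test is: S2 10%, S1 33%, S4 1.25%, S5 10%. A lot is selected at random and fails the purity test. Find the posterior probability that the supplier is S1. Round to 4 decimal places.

0.7536

By Bayes' rule, posterior ∝ prior × likelihood:
  S2: 0.25 × 0.1 = 0.025
  S1: 0.38 × 0.33 = 0.1254
  S4: 0.24 × 0.0125 = 0.003
  S5: 0.13 × 0.1 = 0.013
Sum = 0.1664.
P(S1 | evidence) = 0.1254 / 0.1664 ≈ 0.7536.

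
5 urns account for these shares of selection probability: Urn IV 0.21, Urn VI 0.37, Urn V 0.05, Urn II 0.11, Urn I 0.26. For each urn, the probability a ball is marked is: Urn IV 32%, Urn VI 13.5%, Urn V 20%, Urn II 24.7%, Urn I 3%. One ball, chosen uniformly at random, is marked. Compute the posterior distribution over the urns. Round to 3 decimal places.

By Bayes' rule, posterior ∝ prior × likelihood:
  Urn IV: 0.21 × 0.32 = 0.0672
  Urn VI: 0.37 × 0.135 = 0.04995
  Urn V: 0.05 × 0.2 = 0.01
  Urn II: 0.11 × 0.247 = 0.02717
  Urn I: 0.26 × 0.03 = 0.0078
Normalizing constant = 0.16212.
P(Urn IV | marked) = 0.0672/0.16212 ≈ 0.415
P(Urn VI | marked) = 0.04995/0.16212 ≈ 0.308
P(Urn V | marked) = 0.01/0.16212 ≈ 0.062
P(Urn II | marked) = 0.02717/0.16212 ≈ 0.168
P(Urn I | marked) = 0.0078/0.16212 ≈ 0.048

Urn IV 0.415, Urn VI 0.308, Urn V 0.062, Urn II 0.168, Urn I 0.048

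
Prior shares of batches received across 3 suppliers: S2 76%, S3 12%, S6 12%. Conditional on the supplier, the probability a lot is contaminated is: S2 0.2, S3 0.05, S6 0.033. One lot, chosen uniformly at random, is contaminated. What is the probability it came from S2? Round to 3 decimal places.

0.939

Prior × likelihood for each hypothesis:
  S2: 0.76 × 0.2 = 0.152
  S3: 0.12 × 0.05 = 0.006
  S6: 0.12 × 0.033 = 0.00396
Normalizing constant = 0.16196.
P(S2 | evidence) = 0.152 / 0.16196 ≈ 0.939.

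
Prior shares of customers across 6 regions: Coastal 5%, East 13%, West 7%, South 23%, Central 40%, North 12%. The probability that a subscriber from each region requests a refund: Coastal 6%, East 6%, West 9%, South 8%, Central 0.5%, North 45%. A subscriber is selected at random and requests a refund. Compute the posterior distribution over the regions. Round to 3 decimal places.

Unnormalized posteriors (prior × likelihood):
  Coastal: 0.05 × 0.06 = 0.003
  East: 0.13 × 0.06 = 0.0078
  West: 0.07 × 0.09 = 0.0063
  South: 0.23 × 0.08 = 0.0184
  Central: 0.4 × 0.005 = 0.002
  North: 0.12 × 0.45 = 0.054
Normalizing constant = 0.0915.
P(Coastal | refund) = 0.003/0.0915 ≈ 0.033
P(East | refund) = 0.0078/0.0915 ≈ 0.085
P(West | refund) = 0.0063/0.0915 ≈ 0.069
P(South | refund) = 0.0184/0.0915 ≈ 0.201
P(Central | refund) = 0.002/0.0915 ≈ 0.022
P(North | refund) = 0.054/0.0915 ≈ 0.590

Coastal 0.033, East 0.085, West 0.069, South 0.201, Central 0.022, North 0.590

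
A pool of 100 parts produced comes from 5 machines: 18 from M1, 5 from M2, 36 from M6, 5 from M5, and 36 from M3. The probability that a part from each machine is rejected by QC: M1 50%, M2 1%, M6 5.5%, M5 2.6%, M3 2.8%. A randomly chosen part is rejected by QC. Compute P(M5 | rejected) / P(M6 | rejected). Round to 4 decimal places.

0.0657

Unnormalized posteriors (prior × likelihood):
  M1: 0.18 × 0.5 = 0.09
  M2: 0.05 × 0.01 = 0.0005
  M6: 0.36 × 0.055 = 0.0198
  M5: 0.05 × 0.026 = 0.0013
  M3: 0.36 × 0.028 = 0.01008
Normalizing constant = 0.12168.
The ratio is 0.0013 / 0.0198 (the normalizer cancels) = 0.0657.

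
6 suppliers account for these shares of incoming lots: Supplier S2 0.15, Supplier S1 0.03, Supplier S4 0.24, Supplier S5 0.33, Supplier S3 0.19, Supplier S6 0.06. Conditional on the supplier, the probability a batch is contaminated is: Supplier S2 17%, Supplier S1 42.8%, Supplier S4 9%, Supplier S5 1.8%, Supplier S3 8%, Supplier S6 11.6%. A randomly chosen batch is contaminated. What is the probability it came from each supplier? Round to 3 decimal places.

Supplier S2 0.290, Supplier S1 0.146, Supplier S4 0.245, Supplier S5 0.067, Supplier S3 0.173, Supplier S6 0.079

Compute prior × likelihood for every hypothesis:
  Supplier S2: 0.15 × 0.17 = 0.0255
  Supplier S1: 0.03 × 0.428 = 0.01284
  Supplier S4: 0.24 × 0.09 = 0.0216
  Supplier S5: 0.33 × 0.018 = 0.00594
  Supplier S3: 0.19 × 0.08 = 0.0152
  Supplier S6: 0.06 × 0.116 = 0.00696
Normalizing constant = 0.08804.
P(Supplier S2 | contaminated) = 0.0255/0.08804 ≈ 0.290
P(Supplier S1 | contaminated) = 0.01284/0.08804 ≈ 0.146
P(Supplier S4 | contaminated) = 0.0216/0.08804 ≈ 0.245
P(Supplier S5 | contaminated) = 0.00594/0.08804 ≈ 0.067
P(Supplier S3 | contaminated) = 0.0152/0.08804 ≈ 0.173
P(Supplier S6 | contaminated) = 0.00696/0.08804 ≈ 0.079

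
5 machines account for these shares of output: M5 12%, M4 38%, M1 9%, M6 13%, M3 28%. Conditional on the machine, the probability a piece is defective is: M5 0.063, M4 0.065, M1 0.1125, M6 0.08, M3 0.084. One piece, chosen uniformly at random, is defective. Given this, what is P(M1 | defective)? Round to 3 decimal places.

Prior × likelihood for each hypothesis:
  M5: 0.12 × 0.063 = 0.00756
  M4: 0.38 × 0.065 = 0.0247
  M1: 0.09 × 0.1125 = 0.010125
  M6: 0.13 × 0.08 = 0.0104
  M3: 0.28 × 0.084 = 0.02352
Normalizing constant = 0.076305.
P(M1 | evidence) = 0.010125 / 0.076305 ≈ 0.133.

0.133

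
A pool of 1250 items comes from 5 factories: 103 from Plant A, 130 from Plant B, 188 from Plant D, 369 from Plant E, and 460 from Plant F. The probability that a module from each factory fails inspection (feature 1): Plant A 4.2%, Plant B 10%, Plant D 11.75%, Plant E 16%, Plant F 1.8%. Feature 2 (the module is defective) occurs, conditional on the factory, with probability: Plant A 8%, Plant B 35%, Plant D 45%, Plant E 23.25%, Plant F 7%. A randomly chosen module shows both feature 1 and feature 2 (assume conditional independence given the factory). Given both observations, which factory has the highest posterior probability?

Compute prior × likelihood for every hypothesis:
  Plant A: 0.0824 × 0.042 × 0.08 = 0.000276864
  Plant B: 0.104 × 0.1 × 0.35 = 0.00364
  Plant D: 0.1504 × 0.1175 × 0.45 = 0.0079524
  Plant E: 0.2952 × 0.16 × 0.2325 = 0.01098144
  Plant F: 0.368 × 0.018 × 0.07 = 0.00046368
Sum = 0.023314384.
Largest term belongs to Plant E, so Plant E is most probable.

Plant E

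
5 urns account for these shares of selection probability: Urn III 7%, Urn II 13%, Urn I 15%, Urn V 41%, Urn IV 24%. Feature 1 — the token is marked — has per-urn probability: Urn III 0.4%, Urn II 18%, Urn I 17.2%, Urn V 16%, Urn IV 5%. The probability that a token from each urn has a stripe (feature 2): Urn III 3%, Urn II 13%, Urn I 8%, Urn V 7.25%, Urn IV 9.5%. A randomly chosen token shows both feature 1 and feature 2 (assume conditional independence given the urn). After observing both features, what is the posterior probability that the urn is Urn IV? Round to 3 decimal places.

Compute prior × likelihood for every hypothesis:
  Urn III: 0.07 × 0.004 × 0.03 = 0.0000084
  Urn II: 0.13 × 0.18 × 0.13 = 0.003042
  Urn I: 0.15 × 0.172 × 0.08 = 0.002064
  Urn V: 0.41 × 0.16 × 0.0725 = 0.004756
  Urn IV: 0.24 × 0.05 × 0.095 = 0.00114
Normalizing constant = 0.0110104.
P(Urn IV | evidence) = 0.00114 / 0.0110104 ≈ 0.104.

0.104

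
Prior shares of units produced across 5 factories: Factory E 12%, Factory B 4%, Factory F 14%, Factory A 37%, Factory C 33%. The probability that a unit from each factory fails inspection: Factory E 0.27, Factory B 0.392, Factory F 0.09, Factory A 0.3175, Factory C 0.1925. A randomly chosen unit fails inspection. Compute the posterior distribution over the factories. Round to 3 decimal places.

Factory E 0.134, Factory B 0.065, Factory F 0.052, Factory A 0.486, Factory C 0.263

By Bayes' rule, posterior ∝ prior × likelihood:
  Factory E: 0.12 × 0.27 = 0.0324
  Factory B: 0.04 × 0.392 = 0.01568
  Factory F: 0.14 × 0.09 = 0.0126
  Factory A: 0.37 × 0.3175 = 0.117475
  Factory C: 0.33 × 0.1925 = 0.063525
Normalizing constant = 0.24168.
P(Factory E | nonconforming) = 0.0324/0.24168 ≈ 0.134
P(Factory B | nonconforming) = 0.01568/0.24168 ≈ 0.065
P(Factory F | nonconforming) = 0.0126/0.24168 ≈ 0.052
P(Factory A | nonconforming) = 0.117475/0.24168 ≈ 0.486
P(Factory C | nonconforming) = 0.063525/0.24168 ≈ 0.263
(Check: 0.134+0.065+0.052+0.486+0.263 = 1.000.)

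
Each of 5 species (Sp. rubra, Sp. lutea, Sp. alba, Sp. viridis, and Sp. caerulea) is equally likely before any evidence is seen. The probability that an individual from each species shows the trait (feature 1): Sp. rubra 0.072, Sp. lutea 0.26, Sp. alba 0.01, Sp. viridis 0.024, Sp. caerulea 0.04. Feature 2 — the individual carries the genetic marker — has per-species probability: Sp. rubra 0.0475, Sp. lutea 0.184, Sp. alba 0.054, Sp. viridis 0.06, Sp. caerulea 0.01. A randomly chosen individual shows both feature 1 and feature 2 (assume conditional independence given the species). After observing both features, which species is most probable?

Sp. lutea

Since the prior is uniform, the posterior is proportional to the likelihood:
  Sp. rubra: 0.072 × 0.0475 = 0.00342
  Sp. lutea: 0.26 × 0.184 = 0.04784
  Sp. alba: 0.01 × 0.054 = 0.00054
  Sp. viridis: 0.024 × 0.06 = 0.00144
  Sp. caerulea: 0.04 × 0.01 = 0.0004
Sum = 0.05364.
Largest term belongs to Sp. lutea, so Sp. lutea is most probable.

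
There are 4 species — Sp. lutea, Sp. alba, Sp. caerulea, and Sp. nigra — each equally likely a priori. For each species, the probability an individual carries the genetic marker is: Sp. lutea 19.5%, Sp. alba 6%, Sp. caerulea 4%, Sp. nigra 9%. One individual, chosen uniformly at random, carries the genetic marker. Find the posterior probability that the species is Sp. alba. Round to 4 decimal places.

0.1558

Since the prior is uniform, the posterior is proportional to the likelihood:
  Sp. lutea: 0.195
  Sp. alba: 0.06
  Sp. caerulea: 0.04
  Sp. nigra: 0.09
Total = 0.385.
P(Sp. alba | evidence) = 0.06 / 0.385 ≈ 0.1558.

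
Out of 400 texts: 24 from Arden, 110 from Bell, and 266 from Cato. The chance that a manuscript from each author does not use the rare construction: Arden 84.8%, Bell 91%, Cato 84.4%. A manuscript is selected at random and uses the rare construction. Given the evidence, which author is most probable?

Taking complements, P(rare-form | each) = Arden 0.152, Bell 0.09, Cato 0.156.
Prior × likelihood for each hypothesis:
  Arden: 0.06 × 0.152 = 0.00912
  Bell: 0.275 × 0.09 = 0.02475
  Cato: 0.665 × 0.156 = 0.10374
Total = 0.13761.
Largest term belongs to Cato, so Cato is most probable.

Cato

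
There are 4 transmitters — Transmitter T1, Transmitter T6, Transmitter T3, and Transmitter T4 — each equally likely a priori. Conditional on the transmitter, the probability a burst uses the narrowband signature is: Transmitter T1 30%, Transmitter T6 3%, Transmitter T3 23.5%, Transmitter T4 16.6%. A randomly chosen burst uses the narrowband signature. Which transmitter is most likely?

Transmitter T1

Since the prior is uniform, the posterior is proportional to the likelihood:
  Transmitter T1: 0.3
  Transmitter T6: 0.03
  Transmitter T3: 0.235
  Transmitter T4: 0.166
Normalizing constant = 0.731.
Largest term belongs to Transmitter T1, so Transmitter T1 is most probable.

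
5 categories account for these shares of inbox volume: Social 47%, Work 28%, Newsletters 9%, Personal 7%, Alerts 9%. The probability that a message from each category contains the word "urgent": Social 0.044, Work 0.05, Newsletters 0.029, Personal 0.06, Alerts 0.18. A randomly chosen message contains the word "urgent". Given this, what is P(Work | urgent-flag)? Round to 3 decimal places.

0.243

Prior × likelihood for each hypothesis:
  Social: 0.47 × 0.044 = 0.02068
  Work: 0.28 × 0.05 = 0.014
  Newsletters: 0.09 × 0.029 = 0.00261
  Personal: 0.07 × 0.06 = 0.0042
  Alerts: 0.09 × 0.18 = 0.0162
Sum = 0.05769.
P(Work | evidence) = 0.014 / 0.05769 ≈ 0.243.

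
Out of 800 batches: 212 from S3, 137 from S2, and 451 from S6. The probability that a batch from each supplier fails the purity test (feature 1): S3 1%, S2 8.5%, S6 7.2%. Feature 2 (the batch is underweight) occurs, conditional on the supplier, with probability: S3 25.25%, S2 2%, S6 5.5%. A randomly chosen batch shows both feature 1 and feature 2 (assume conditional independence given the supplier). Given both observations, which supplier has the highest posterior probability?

S6

Compute prior × likelihood for every hypothesis:
  S3: 0.265 × 0.01 × 0.2525 = 0.000669125
  S2: 0.17125 × 0.085 × 0.02 = 0.000291125
  S6: 0.56375 × 0.072 × 0.055 = 0.00223245
Sum = 0.0031927.
Largest term belongs to S6, so S6 is most probable.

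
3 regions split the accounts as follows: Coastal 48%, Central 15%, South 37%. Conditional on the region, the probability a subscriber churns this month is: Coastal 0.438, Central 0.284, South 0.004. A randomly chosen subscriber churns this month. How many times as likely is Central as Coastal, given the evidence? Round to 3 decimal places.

0.203

Prior × likelihood for each hypothesis:
  Coastal: 0.48 × 0.438 = 0.21024
  Central: 0.15 × 0.284 = 0.0426
  South: 0.37 × 0.004 = 0.00148
Total = 0.25432.
The ratio is 0.0426 / 0.21024 (the normalizer cancels) = 0.203.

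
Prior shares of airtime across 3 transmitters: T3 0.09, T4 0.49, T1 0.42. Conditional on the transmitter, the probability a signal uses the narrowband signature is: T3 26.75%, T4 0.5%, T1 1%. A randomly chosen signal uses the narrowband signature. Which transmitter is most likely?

T3

Prior × likelihood for each hypothesis:
  T3: 0.09 × 0.2675 = 0.024075
  T4: 0.49 × 0.005 = 0.00245
  T1: 0.42 × 0.01 = 0.0042
Total = 0.030725.
Largest term belongs to T3, so T3 is most probable.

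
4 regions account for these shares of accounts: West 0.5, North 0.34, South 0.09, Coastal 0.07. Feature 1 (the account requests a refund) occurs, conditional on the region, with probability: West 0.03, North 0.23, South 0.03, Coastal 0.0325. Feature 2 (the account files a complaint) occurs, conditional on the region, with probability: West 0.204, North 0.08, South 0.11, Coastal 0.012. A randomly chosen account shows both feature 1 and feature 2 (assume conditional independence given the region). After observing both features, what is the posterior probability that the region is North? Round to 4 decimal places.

Unnormalized posteriors (prior × likelihood):
  West: 0.5 × 0.03 × 0.204 = 0.00306
  North: 0.34 × 0.23 × 0.08 = 0.006256
  South: 0.09 × 0.03 × 0.11 = 0.000297
  Coastal: 0.07 × 0.0325 × 0.012 = 0.0000273
Normalizing constant = 0.0096403.
P(North | evidence) = 0.006256 / 0.0096403 ≈ 0.6489.

0.6489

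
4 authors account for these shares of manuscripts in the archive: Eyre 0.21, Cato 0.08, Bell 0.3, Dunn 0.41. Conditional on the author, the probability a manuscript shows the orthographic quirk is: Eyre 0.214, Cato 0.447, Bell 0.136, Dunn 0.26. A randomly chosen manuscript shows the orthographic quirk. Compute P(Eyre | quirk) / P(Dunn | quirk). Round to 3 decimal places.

By Bayes' rule, posterior ∝ prior × likelihood:
  Eyre: 0.21 × 0.214 = 0.04494
  Cato: 0.08 × 0.447 = 0.03576
  Bell: 0.3 × 0.136 = 0.0408
  Dunn: 0.41 × 0.26 = 0.1066
Total = 0.2281.
The ratio is 0.04494 / 0.1066 (the normalizer cancels) = 0.422.

0.422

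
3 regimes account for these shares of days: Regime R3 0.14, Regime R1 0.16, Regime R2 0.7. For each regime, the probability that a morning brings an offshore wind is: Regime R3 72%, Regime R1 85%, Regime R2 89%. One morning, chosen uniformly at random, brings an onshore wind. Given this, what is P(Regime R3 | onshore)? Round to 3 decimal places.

Taking complements, P(onshore | each) = Regime R3 0.28, Regime R1 0.15, Regime R2 0.11.
Unnormalized posteriors (prior × likelihood):
  Regime R3: 0.14 × 0.28 = 0.0392
  Regime R1: 0.16 × 0.15 = 0.024
  Regime R2: 0.7 × 0.11 = 0.077
Sum = 0.1402.
P(Regime R3 | evidence) = 0.0392 / 0.1402 ≈ 0.280.

0.280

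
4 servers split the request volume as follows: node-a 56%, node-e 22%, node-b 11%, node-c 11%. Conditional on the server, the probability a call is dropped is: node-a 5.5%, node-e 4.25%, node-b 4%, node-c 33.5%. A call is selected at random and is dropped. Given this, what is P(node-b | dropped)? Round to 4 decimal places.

Prior × likelihood for each hypothesis:
  node-a: 0.56 × 0.055 = 0.0308
  node-e: 0.22 × 0.0425 = 0.00935
  node-b: 0.11 × 0.04 = 0.0044
  node-c: 0.11 × 0.335 = 0.03685
Total = 0.0814.
P(node-b | evidence) = 0.0044 / 0.0814 ≈ 0.0541.

0.0541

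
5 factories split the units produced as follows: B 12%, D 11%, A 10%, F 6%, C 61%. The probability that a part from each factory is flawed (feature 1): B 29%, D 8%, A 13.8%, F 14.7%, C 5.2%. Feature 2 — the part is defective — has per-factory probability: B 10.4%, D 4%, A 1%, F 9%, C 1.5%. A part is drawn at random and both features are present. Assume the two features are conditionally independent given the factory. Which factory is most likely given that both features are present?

Compute prior × likelihood for every hypothesis:
  B: 0.12 × 0.29 × 0.104 = 0.0036192
  D: 0.11 × 0.08 × 0.04 = 0.000352
  A: 0.1 × 0.138 × 0.01 = 0.000138
  F: 0.06 × 0.147 × 0.09 = 0.0007938
  C: 0.61 × 0.052 × 0.015 = 0.0004758
Normalizing constant = 0.0053788.
Largest term belongs to B, so B is most probable.

B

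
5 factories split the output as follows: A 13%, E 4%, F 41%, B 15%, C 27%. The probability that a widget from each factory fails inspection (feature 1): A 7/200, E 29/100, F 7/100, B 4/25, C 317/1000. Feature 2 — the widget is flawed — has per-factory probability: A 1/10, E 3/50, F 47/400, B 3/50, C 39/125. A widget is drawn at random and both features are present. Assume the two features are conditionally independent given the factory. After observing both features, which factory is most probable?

By Bayes' rule, posterior ∝ prior × likelihood:
  A: 0.13 × 0.035 × 0.1 = 0.000455
  E: 0.04 × 0.29 × 0.06 = 0.000696
  F: 0.41 × 0.07 × 0.1175 = 0.00337225
  B: 0.15 × 0.16 × 0.06 = 0.00144
  C: 0.27 × 0.317 × 0.312 = 0.02670408
Normalizing constant = 0.03266733.
Largest term belongs to C, so C is most probable.

C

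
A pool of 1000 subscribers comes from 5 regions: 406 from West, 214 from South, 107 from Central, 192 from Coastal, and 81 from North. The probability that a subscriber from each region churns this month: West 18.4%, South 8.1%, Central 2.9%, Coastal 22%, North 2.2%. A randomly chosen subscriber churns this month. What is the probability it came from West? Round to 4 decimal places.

0.5368

Unnormalized posteriors (prior × likelihood):
  West: 0.406 × 0.184 = 0.074704
  South: 0.214 × 0.081 = 0.017334
  Central: 0.107 × 0.029 = 0.003103
  Coastal: 0.192 × 0.22 = 0.04224
  North: 0.081 × 0.022 = 0.001782
Total = 0.139163.
P(West | evidence) = 0.074704 / 0.139163 ≈ 0.5368.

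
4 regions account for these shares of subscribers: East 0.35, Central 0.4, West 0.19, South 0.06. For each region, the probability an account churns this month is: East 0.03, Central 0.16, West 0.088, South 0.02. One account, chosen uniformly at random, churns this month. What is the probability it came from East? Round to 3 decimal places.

Compute prior × likelihood for every hypothesis:
  East: 0.35 × 0.03 = 0.0105
  Central: 0.4 × 0.16 = 0.064
  West: 0.19 × 0.088 = 0.01672
  South: 0.06 × 0.02 = 0.0012
Normalizing constant = 0.09242.
P(East | evidence) = 0.0105 / 0.09242 ≈ 0.114.

0.114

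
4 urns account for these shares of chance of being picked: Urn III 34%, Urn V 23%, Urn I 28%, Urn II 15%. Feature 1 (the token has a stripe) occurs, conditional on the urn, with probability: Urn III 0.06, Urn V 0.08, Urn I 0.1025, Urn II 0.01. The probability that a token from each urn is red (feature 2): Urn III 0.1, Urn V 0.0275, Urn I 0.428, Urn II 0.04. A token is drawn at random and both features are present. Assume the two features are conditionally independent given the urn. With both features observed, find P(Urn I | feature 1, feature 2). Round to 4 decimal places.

By Bayes' rule, posterior ∝ prior × likelihood:
  Urn III: 0.34 × 0.06 × 0.1 = 0.00204
  Urn V: 0.23 × 0.08 × 0.0275 = 0.000506
  Urn I: 0.28 × 0.1025 × 0.428 = 0.0122836
  Urn II: 0.15 × 0.01 × 0.04 = 0.00006
Total = 0.0148896.
P(Urn I | evidence) = 0.0122836 / 0.0148896 ≈ 0.8250.

0.8250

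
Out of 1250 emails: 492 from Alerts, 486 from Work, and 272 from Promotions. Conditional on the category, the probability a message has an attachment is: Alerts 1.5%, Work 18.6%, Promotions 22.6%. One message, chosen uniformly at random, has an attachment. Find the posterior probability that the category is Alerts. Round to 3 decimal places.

0.046

Unnormalized posteriors (prior × likelihood):
  Alerts: 0.3936 × 0.015 = 0.005904
  Work: 0.3888 × 0.186 = 0.0723168
  Promotions: 0.2176 × 0.226 = 0.0491776
Sum = 0.1273984.
P(Alerts | evidence) = 0.005904 / 0.1273984 ≈ 0.046.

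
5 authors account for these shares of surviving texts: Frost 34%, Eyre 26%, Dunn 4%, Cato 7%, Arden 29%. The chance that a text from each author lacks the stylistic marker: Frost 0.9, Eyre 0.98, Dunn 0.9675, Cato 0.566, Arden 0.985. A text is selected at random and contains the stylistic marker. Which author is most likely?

Taking complements, P(marker | each) = Frost 0.1, Eyre 0.02, Dunn 0.0325, Cato 0.434, Arden 0.015.
By Bayes' rule, posterior ∝ prior × likelihood:
  Frost: 0.34 × 0.1 = 0.034
  Eyre: 0.26 × 0.02 = 0.0052
  Dunn: 0.04 × 0.0325 = 0.0013
  Cato: 0.07 × 0.434 = 0.03038
  Arden: 0.29 × 0.015 = 0.00435
Sum = 0.07523.
Largest term belongs to Frost, so Frost is most probable.

Frost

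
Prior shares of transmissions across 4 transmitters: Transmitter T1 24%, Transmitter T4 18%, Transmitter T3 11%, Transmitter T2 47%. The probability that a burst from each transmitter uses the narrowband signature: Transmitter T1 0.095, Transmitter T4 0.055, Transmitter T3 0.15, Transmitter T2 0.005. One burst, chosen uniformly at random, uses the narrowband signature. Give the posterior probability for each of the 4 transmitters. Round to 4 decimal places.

Prior × likelihood for each hypothesis:
  Transmitter T1: 0.24 × 0.095 = 0.0228
  Transmitter T4: 0.18 × 0.055 = 0.0099
  Transmitter T3: 0.11 × 0.15 = 0.0165
  Transmitter T2: 0.47 × 0.005 = 0.00235
Normalizing constant = 0.05155.
P(Transmitter T1 | narrowband) = 0.0228/0.05155 ≈ 0.4423
P(Transmitter T4 | narrowband) = 0.0099/0.05155 ≈ 0.1920
P(Transmitter T3 | narrowband) = 0.0165/0.05155 ≈ 0.3201
P(Transmitter T2 | narrowband) = 0.00235/0.05155 ≈ 0.0456
(Check: 0.4423+0.1920+0.3201+0.0456 = 1.0000.)

Transmitter T1 0.4423, Transmitter T4 0.1920, Transmitter T3 0.3201, Transmitter T2 0.0456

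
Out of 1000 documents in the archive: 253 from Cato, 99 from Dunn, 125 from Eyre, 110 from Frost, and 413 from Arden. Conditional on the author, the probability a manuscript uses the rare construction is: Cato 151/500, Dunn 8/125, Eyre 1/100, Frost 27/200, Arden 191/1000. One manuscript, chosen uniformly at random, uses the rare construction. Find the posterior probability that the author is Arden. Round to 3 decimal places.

0.444

Compute prior × likelihood for every hypothesis:
  Cato: 0.253 × 0.302 = 0.076406
  Dunn: 0.099 × 0.064 = 0.006336
  Eyre: 0.125 × 0.01 = 0.00125
  Frost: 0.11 × 0.135 = 0.01485
  Arden: 0.413 × 0.191 = 0.078883
Normalizing constant = 0.177725.
P(Arden | evidence) = 0.078883 / 0.177725 ≈ 0.444.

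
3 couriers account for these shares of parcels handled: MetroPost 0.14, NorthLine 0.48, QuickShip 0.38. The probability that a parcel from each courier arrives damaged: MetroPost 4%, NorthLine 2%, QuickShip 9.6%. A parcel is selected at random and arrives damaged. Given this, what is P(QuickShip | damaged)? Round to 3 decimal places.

0.706

By Bayes' rule, posterior ∝ prior × likelihood:
  MetroPost: 0.14 × 0.04 = 0.0056
  NorthLine: 0.48 × 0.02 = 0.0096
  QuickShip: 0.38 × 0.096 = 0.03648
Sum = 0.05168.
P(QuickShip | evidence) = 0.03648 / 0.05168 ≈ 0.706.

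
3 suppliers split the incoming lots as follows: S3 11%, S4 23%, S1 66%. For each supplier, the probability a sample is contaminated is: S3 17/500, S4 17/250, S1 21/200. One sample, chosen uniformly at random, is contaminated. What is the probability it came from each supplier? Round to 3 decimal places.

S3 0.042, S4 0.176, S1 0.781

Unnormalized posteriors (prior × likelihood):
  S3: 0.11 × 0.034 = 0.00374
  S4: 0.23 × 0.068 = 0.01564
  S1: 0.66 × 0.105 = 0.0693
Total = 0.08868.
P(S3 | contaminated) = 0.00374/0.08868 ≈ 0.042
P(S4 | contaminated) = 0.01564/0.08868 ≈ 0.176
P(S1 | contaminated) = 0.0693/0.08868 ≈ 0.781
(Check: 0.042+0.176+0.781 = 0.999.)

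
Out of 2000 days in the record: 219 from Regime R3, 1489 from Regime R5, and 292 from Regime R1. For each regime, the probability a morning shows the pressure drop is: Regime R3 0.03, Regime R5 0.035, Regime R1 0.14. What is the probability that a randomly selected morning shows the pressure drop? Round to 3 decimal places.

0.050

By Bayes' rule, posterior ∝ prior × likelihood:
  Regime R3: 0.1095 × 0.03 = 0.003285
  Regime R5: 0.7445 × 0.035 = 0.0260575
  Regime R1: 0.146 × 0.14 = 0.02044
P(drop) = 0.003285 + 0.0260575 + 0.02044 = 0.0497825 → 0.050.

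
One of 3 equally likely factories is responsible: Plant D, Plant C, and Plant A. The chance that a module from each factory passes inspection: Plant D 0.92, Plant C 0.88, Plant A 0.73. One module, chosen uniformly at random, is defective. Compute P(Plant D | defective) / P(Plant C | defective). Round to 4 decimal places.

0.6667

Taking complements, P(defective | each) = Plant D 0.08, Plant C 0.12, Plant A 0.27.
With a uniform prior (1/3 each), posterior ∝ likelihood:
  Plant D: 0.08
  Plant C: 0.12
  Plant A: 0.27
Sum = 0.47.
The ratio is 0.08 / 0.12 (the normalizer cancels) = 0.6667.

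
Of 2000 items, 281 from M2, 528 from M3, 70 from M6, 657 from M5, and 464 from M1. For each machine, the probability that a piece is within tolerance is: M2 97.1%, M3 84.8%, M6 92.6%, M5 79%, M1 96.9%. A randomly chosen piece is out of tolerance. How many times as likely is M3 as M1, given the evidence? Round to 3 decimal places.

Taking complements, P(oversize | each) = M2 0.029, M3 0.152, M6 0.074, M5 0.21, M1 0.031.
Compute prior × likelihood for every hypothesis:
  M2: 0.1405 × 0.029 = 0.0040745
  M3: 0.264 × 0.152 = 0.040128
  M6: 0.035 × 0.074 = 0.00259
  M5: 0.3285 × 0.21 = 0.068985
  M1: 0.232 × 0.031 = 0.007192
Sum = 0.1229695.
The ratio is 0.040128 / 0.007192 (the normalizer cancels) = 5.580.

5.580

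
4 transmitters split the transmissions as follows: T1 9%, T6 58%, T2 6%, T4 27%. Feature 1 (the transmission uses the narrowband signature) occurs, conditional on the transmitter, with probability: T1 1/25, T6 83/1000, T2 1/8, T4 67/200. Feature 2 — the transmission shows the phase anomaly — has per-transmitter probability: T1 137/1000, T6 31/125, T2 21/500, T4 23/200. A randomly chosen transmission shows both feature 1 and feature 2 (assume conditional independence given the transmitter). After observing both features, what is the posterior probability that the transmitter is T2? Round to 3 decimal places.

0.014

Unnormalized posteriors (prior × likelihood):
  T1: 0.09 × 0.04 × 0.137 = 0.0004932
  T6: 0.58 × 0.083 × 0.248 = 0.01193872
  T2: 0.06 × 0.125 × 0.042 = 0.000315
  T4: 0.27 × 0.335 × 0.115 = 0.01040175
Total = 0.02314867.
P(T2 | evidence) = 0.000315 / 0.02314867 ≈ 0.014.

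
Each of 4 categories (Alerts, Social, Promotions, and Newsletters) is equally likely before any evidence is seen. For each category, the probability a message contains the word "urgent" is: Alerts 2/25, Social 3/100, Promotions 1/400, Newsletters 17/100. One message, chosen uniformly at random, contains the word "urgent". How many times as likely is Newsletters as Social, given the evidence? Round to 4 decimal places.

With a uniform prior (1/4 each), posterior ∝ likelihood:
  Alerts: 0.08
  Social: 0.03
  Promotions: 0.0025
  Newsletters: 0.17
Total = 0.2825.
The ratio is 0.17 / 0.03 (the normalizer cancels) = 5.6667.

5.6667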